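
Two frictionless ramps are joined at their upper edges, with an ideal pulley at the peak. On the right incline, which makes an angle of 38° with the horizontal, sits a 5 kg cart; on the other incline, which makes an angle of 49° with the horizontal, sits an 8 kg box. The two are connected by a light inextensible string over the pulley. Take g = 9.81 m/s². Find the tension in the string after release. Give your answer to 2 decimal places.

Resolve each weight along its own incline: the 5 kg mass has component 5 × 9.81 × sin 38° = 30.198 N down its slope, and the 8 kg mass has 8 × 9.81 × sin 49° = 59.230 N down its slope.
The 8 kg side's 59.230 N exceeds the other side's 30.198 N, so that mass slides down and the 5 kg mass slides up. Taking that direction as positive, Newton's second law for the whole system gives 59.230 − 30.198 = (5 + 8) a, so a = 29.032 / 13 = 2.2332 m/s².
For the 5 kg mass (up-slope positive): T − 30.198 = 5 × 2.2332, so T = 41.364 N.

41.36 N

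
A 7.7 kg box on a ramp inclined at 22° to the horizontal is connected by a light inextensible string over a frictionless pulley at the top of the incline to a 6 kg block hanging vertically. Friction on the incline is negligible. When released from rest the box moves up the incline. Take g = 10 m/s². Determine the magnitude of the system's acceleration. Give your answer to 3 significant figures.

2.27 m/s²

For the box on the incline: the weight component along the slope is m₁g sin 22° = 7.7 × 10 × 0.3746 = 28.844 N and the normal force is N = m₁g cos 22° = 71.393 N.
Newton's second law for the box (up-slope positive): T − 28.844 = 7.7 a. For the hanging block (downward positive): 6 × 10 − T = 6 a.
Adding the two equations eliminates T: 31.156 = 13.7 a, so a = 2.2742 m/s².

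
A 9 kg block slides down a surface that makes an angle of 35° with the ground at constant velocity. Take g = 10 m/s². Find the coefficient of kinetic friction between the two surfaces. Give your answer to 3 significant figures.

0.700

At constant velocity the net force along the incline is zero: mg sin 35° = μ mg cos 35°.
So μ = tan 35° = 0.5736 / 0.8192 = 0.7002.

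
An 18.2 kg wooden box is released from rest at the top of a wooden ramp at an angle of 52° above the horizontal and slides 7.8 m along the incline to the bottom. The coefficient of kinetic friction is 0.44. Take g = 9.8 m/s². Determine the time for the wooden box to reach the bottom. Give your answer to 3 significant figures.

The weight component along the incline is mg sin 52° = 140.550 N and the normal force is N = mg cos 52° = 109.809 N.
Friction up the slope is f = μN = 0.44 × 109.809 = 48.316 N, so the net downslope force is 140.550 − 48.316 = 92.234 N and a = 92.234 / 18.2 = 5.0678 m/s².
Starting from rest, L = ½at², so t = √(2L/a) = √(2 × 7.8 / 5.0678) = 1.7545 s.

1.75 s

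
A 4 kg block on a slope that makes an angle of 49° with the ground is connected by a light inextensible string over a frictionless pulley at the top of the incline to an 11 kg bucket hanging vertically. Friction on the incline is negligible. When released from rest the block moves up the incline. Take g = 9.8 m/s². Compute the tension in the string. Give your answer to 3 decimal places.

50.442 N

For the block on the incline: the weight component along the slope is m₁g sin 49° = 4 × 9.8 × 0.7547 = 29.584 N and the normal force is N = m₁g cos 49° = 25.718 N.
Newton's second law for the block (up-slope positive): T − 29.584 = 4 a. For the hanging bucket (downward positive): 11 × 9.8 − T = 11 a.
Adding the two equations eliminates T: 78.216 = 15 a, so a = 5.2144 m/s².
Then from the hanging bucket's equation, T = 11 × (9.8 − 5.2144) = 50.442 N.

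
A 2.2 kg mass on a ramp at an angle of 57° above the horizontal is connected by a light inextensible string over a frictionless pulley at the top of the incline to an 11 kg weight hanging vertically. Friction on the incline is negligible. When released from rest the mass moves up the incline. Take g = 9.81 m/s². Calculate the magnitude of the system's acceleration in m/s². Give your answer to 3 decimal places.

6.804 m/s²

For the mass on the incline: the weight component along the slope is m₁g sin 57° = 2.2 × 9.81 × 0.8387 = 18.101 N and the normal force is N = m₁g cos 57° = 11.754 N.
Newton's second law for the mass (up-slope positive): T − 18.101 = 2.2 a. For the hanging weight (downward positive): 11 × 9.81 − T = 11 a.
Adding the two equations eliminates T: 89.809 = 13.2 a, so a = 6.8037 m/s².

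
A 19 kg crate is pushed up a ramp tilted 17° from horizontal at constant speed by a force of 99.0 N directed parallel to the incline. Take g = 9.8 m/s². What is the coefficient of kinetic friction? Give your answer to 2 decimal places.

0.25

At constant speed ΣF = 0 along the incline. The applied 99.0 N acts up the slope; the weight component mg sin 17° = 54.440 N and kinetic friction μN both act down the slope.
So 99.0 = 54.440 + μ × 178.064, giving μ = (99.0 − 54.440) / 178.064 = 0.2502.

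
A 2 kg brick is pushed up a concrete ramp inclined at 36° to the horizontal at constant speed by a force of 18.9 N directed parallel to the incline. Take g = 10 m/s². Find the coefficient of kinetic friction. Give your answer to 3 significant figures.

At constant speed ΣF = 0 along the incline. The applied 18.9 N acts up the slope; the weight component mg sin 36° = 11.756 N and kinetic friction μN both act down the slope.
So 18.9 = 11.756 + μ × 16.180, giving μ = (18.9 − 11.756) / 16.180 = 0.4415.

0.442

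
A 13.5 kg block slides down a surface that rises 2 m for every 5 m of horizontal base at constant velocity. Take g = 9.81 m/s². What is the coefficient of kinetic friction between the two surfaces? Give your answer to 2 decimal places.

At constant velocity the net force along the incline is zero: mg sin 21.80° = μ mg cos 21.80°.
So μ = tan 21.80° = 0.3714 / 0.9285 = 0.4000.

0.40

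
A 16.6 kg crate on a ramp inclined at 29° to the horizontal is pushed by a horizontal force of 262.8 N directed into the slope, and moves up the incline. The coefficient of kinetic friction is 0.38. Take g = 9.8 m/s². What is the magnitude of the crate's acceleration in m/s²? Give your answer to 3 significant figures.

The horizontal push has components F cos 29° = 262.8 × 0.8746 = 229.845 N up the incline and F sin 29° = 262.8 × 0.4848 = 127.405 N pressing into the surface.
The normal force is therefore N = mg cos 29° + F sin 29° = 142.280 + 127.405 = 269.685 N, and kinetic friction down the slope is μN = 0.38 × 269.685 = 102.480 N.
Along the incline: F cos 29° − mg sin 29° − μN = ma, so 229.845 − 78.867 − 102.480 = 16.6 a, giving a = 2.9216 m/s².

2.92 m/s²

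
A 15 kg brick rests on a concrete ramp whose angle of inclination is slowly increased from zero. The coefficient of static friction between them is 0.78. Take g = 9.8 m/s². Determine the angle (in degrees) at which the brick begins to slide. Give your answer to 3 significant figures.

38.0°

At the threshold of sliding, static friction is at its maximum μ_s N and exactly balances the weight component along the incline: mg sin θ = μ_s mg cos θ.
Hence tan θ = μ_s = 0.78, so θ = arctan(0.78) = 37.9542°.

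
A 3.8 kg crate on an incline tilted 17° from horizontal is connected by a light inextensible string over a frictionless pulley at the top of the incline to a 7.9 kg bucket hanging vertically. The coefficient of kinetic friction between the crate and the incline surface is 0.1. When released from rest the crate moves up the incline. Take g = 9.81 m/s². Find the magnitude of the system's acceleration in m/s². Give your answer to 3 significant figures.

5.39 m/s²

For the crate on the incline: the weight component along the slope is m₁g sin 17° = 3.8 × 9.81 × 0.2924 = 10.900 N and the normal force is N = m₁g cos 17° = 35.649 N.
Kinetic friction opposes the crate's motion up the incline: f = μN = 0.1 × 35.649 = 3.565 N acting down the slope.
Newton's second law for the crate (up-slope positive): T − 10.900 − 3.565 = 3.8 a. For the hanging bucket (downward positive): 7.9 × 9.81 − T = 7.9 a.
Adding the two equations eliminates T: 63.034 = 11.7 a, so a = 5.3875 m/s².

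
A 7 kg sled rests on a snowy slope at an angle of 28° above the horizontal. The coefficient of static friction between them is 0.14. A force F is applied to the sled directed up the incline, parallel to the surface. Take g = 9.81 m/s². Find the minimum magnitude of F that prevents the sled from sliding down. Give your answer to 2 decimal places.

The normal force is N = mg cos 28° = 60.632 N. With F at its minimum the sled is on the verge of sliding down, so static friction is at its maximum μ_s N = 0.14 × 60.632 = 8.488 N and acts up the slope.
Equilibrium along the incline: F + μ_s N = mg sin 28°, so F = 32.239 − 8.488 = 23.751 N.

23.75 N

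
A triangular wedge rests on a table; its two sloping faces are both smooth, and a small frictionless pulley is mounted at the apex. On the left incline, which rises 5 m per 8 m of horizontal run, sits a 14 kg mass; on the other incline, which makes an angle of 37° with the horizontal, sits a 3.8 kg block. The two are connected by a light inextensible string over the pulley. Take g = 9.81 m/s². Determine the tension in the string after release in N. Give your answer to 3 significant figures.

Resolve each weight along its own incline: the 14 kg mass has component 14 × 9.81 × sin 32.01° = 72.790 N down its slope, and the 3.8 kg mass has 3.8 × 9.81 × sin 37° = 22.434 N down its slope.
The 14 kg side's 72.790 N exceeds the other side's 22.434 N, so that mass slides down and the 3.8 kg mass slides up. Taking that direction as positive, Newton's second law for the whole system gives 72.790 − 22.434 = (14 + 3.8) a, so a = 50.356 / 17.8 = 2.8290 m/s².
For the 3.8 kg mass (up-slope positive): T − 22.434 = 3.8 × 2.8290, so T = 33.184 N.

33.2 N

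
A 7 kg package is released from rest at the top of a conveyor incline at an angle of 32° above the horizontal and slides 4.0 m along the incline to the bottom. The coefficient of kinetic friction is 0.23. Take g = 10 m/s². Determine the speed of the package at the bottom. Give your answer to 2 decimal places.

The weight component along the incline is mg sin 32° = 37.094 N and the normal force is N = mg cos 32° = 59.363 N.
Friction up the slope is f = μN = 0.23 × 59.363 = 13.653 N, so the net downslope force is 37.094 − 13.653 = 23.441 N and a = 23.441 / 7 = 3.3487 m/s².
Starting from rest over a distance of 4.0 m, v² = 2aL = 2 × 3.3487 × 4.0 = 26.7896, so v = 5.1759 m/s.

5.18 m/s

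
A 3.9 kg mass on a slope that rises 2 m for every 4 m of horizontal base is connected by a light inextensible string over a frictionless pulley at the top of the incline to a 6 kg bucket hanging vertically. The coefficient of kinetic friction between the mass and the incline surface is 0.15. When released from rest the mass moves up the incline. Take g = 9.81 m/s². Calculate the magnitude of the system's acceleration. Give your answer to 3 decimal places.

3.699 m/s²

For the mass on the incline: the weight component along the slope is m₁g sin 26.57° = 3.9 × 9.81 × 0.4472 = 17.109 N and the normal force is N = m₁g cos 26.57° = 34.220 N.
Kinetic friction opposes the mass's motion up the incline: f = μN = 0.15 × 34.220 = 5.133 N acting down the slope.
Newton's second law for the mass (up-slope positive): T − 17.109 − 5.133 = 3.9 a. For the hanging bucket (downward positive): 6 × 9.81 − T = 6 a.
Adding the two equations eliminates T: 36.618 = 9.9 a, so a = 3.6988 m/s².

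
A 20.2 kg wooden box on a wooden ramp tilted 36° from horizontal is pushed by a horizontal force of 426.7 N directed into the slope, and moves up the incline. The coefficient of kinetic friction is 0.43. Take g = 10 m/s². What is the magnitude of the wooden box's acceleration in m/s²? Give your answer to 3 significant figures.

2.39 m/s²

The horizontal push has components F cos 36° = 426.7 × 0.8090 = 345.200 N up the incline and F sin 36° = 426.7 × 0.5878 = 250.814 N pressing into the surface.
The normal force is therefore N = mg cos 36° + F sin 36° = 163.418 + 250.814 = 414.232 N, and kinetic friction down the slope is μN = 0.43 × 414.232 = 178.120 N.
Along the incline: F cos 36° − mg sin 36° − μN = ma, so 345.200 − 118.736 − 178.120 = 20.2 a, giving a = 2.3933 m/s².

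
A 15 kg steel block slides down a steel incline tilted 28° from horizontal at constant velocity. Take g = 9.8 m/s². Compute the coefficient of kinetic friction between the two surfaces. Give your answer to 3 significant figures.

At constant velocity the net force along the incline is zero: mg sin 28° = μ mg cos 28°.
So μ = tan 28° = 0.4695 / 0.8829 = 0.5318.

0.532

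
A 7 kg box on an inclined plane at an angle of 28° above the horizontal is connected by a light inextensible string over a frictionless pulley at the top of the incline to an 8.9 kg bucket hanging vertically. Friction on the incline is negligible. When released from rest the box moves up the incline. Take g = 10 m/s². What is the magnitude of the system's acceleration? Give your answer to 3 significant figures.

For the box on the incline: the weight component along the slope is m₁g sin 28° = 7 × 10 × 0.4695 = 32.865 N and the normal force is N = m₁g cos 28° = 61.806 N.
Newton's second law for the box (up-slope positive): T − 32.865 = 7 a. For the hanging bucket (downward positive): 8.9 × 10 − T = 8.9 a.
Adding the two equations eliminates T: 56.135 = 15.9 a, so a = 3.5305 m/s².

3.53 m/s²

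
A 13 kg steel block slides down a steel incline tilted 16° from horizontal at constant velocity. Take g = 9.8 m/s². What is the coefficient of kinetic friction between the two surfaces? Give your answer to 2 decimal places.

0.29

At constant velocity the net force along the incline is zero: mg sin 16° = μ mg cos 16°.
So μ = tan 16° = 0.2756 / 0.9613 = 0.2867.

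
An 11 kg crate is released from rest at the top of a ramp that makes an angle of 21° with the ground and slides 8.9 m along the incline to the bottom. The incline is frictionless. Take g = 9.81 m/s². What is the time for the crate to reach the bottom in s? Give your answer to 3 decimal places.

The weight component along the incline is mg sin 21° = 38.671 N and the normal force is N = mg cos 21° = 100.743 N.
With no friction, a = g sin 21° = 3.5156 m/s².
Starting from rest, L = ½at², so t = √(2L/a) = √(2 × 8.9 / 3.5156) = 2.2501 s.

2.250 s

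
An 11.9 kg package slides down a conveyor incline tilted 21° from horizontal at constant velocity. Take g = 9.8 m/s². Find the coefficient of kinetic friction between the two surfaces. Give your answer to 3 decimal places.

0.384

At constant velocity the net force along the incline is zero: mg sin 21° = μ mg cos 21°.
So μ = tan 21° = 0.3584 / 0.9336 = 0.3839.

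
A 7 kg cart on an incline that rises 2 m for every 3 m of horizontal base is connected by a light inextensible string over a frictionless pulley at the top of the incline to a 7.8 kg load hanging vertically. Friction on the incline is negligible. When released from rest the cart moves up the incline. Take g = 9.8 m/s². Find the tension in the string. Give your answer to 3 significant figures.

56.2 N

For the cart on the incline: the weight component along the slope is m₁g sin 33.69° = 7 × 9.8 × 0.5547 = 38.052 N and the normal force is N = m₁g cos 33.69° = 57.079 N.
Newton's second law for the cart (up-slope positive): T − 38.052 = 7 a. For the hanging load (downward positive): 7.8 × 9.8 − T = 7.8 a.
Adding the two equations eliminates T: 38.388 = 14.8 a, so a = 2.5938 m/s².
Then from the hanging load's equation, T = 7.8 × (9.8 − 2.5938) = 56.208 N.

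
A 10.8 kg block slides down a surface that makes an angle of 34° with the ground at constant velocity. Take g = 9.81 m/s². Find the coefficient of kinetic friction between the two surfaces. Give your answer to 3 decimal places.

At constant velocity the net force along the incline is zero: mg sin 34° = μ mg cos 34°.
So μ = tan 34° = 0.5592 / 0.8290 = 0.6745.

0.675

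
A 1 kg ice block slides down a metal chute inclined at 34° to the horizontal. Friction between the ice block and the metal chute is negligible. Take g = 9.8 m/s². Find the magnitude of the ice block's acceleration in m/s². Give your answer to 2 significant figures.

Resolving the weight along the incline: the component pulling the ice block down the slope is mg sin 34° = 1 × 9.8 × 0.5592 = 5.480 N, and the normal force is N = mg cos 34° = 1 × 9.8 × 0.8290 = 8.124 N.
With no friction the net force along the incline is 5.480 N, so a = g sin 34° = 5.480 / 1 = 5.4800 m/s².

5.5 m/s²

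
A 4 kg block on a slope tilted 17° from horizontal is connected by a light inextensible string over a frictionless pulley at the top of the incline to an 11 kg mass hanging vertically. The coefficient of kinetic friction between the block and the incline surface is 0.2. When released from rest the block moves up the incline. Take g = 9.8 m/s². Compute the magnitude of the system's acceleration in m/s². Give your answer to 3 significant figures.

5.92 m/s²

For the block on the incline: the weight component along the slope is m₁g sin 17° = 4 × 9.8 × 0.2924 = 11.462 N and the normal force is N = m₁g cos 17° = 37.487 N.
Kinetic friction opposes the block's motion up the incline: f = μN = 0.2 × 37.487 = 7.497 N acting down the slope.
Newton's second law for the block (up-slope positive): T − 11.462 − 7.497 = 4 a. For the hanging mass (downward positive): 11 × 9.8 − T = 11 a.
Adding the two equations eliminates T: 88.841 = 15 a, so a = 5.9227 m/s².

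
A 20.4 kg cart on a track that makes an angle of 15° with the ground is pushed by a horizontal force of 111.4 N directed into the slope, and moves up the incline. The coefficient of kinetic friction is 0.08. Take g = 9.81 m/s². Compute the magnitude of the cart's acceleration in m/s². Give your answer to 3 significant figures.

The horizontal push has components F cos 15° = 111.4 × 0.9659 = 107.601 N up the incline and F sin 15° = 111.4 × 0.2588 = 28.830 N pressing into the surface.
The normal force is therefore N = mg cos 15° + F sin 15° = 193.300 + 28.830 = 222.130 N, and kinetic friction down the slope is μN = 0.08 × 222.130 = 17.770 N.
Along the incline: F cos 15° − mg sin 15° − μN = ma, so 107.601 − 51.792 − 17.770 = 20.4 a, giving a = 1.8647 m/s².

1.86 m/s²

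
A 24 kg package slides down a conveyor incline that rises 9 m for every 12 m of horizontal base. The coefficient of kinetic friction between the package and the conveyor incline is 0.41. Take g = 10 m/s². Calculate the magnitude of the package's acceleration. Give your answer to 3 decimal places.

Resolving the weight along the incline: the component pulling the package down the slope is mg sin 36.87° = 24 × 10 × 0.6000 = 144.000 N, and the normal force is N = mg cos 36.87° = 24 × 10 × 0.8000 = 192.000 N.
Kinetic friction acts up the slope with magnitude f = μN = 0.41 × 192.000 = 78.720 N.
Net force along the incline is 144.000 − 78.720 = 65.280 N, so a = 65.280 / 24 = 2.7200 m/s².

2.720 m/s²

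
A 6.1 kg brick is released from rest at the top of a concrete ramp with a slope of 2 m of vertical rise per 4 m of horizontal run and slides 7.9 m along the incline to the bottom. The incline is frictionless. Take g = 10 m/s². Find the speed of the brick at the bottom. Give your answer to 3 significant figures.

The weight component along the incline is mg sin 26.57° = 27.280 N and the normal force is N = mg cos 26.57° = 54.560 N.
With no friction, a = g sin 26.57° = 4.4721 m/s².
Starting from rest over a distance of 7.9 m, v² = 2aL = 2 × 4.4721 × 7.9 = 70.6592, so v = 8.4059 m/s.

8.41 m/s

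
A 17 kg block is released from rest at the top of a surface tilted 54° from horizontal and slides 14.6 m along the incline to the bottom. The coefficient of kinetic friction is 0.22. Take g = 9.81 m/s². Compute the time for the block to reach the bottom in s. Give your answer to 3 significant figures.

The weight component along the incline is mg sin 54° = 134.920 N and the normal force is N = mg cos 54° = 98.025 N.
Friction up the slope is f = μN = 0.22 × 98.025 = 21.566 N, so the net downslope force is 134.920 − 21.566 = 113.354 N and a = 113.354 / 17 = 6.6679 m/s².
Starting from rest, L = ½at², so t = √(2L/a) = √(2 × 14.6 / 6.6679) = 2.0927 s.

2.09 s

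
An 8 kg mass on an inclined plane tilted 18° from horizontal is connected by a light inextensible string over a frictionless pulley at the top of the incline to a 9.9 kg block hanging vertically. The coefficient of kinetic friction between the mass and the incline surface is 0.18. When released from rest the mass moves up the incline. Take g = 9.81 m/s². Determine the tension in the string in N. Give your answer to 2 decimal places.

64.25 N

For the mass on the incline: the weight component along the slope is m₁g sin 18° = 8 × 9.81 × 0.3090 = 24.250 N and the normal force is N = m₁g cos 18° = 74.639 N.
Kinetic friction opposes the mass's motion up the incline: f = μN = 0.18 × 74.639 = 13.435 N acting down the slope.
Newton's second law for the mass (up-slope positive): T − 24.250 − 13.435 = 8 a. For the hanging block (downward positive): 9.9 × 9.81 − T = 9.9 a.
Adding the two equations eliminates T: 59.434 = 17.9 a, so a = 3.3203 m/s².
Then from the hanging block's equation, T = 9.9 × (9.81 − 3.3203) = 64.248 N.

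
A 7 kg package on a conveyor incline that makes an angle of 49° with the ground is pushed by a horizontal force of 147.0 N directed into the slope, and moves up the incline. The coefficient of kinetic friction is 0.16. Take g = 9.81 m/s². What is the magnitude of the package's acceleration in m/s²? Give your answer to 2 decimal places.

The horizontal push has components F cos 49° = 147.0 × 0.6561 = 96.447 N up the incline and F sin 49° = 147.0 × 0.7547 = 110.941 N pressing into the surface.
The normal force is therefore N = mg cos 49° + F sin 49° = 45.054 + 110.941 = 155.995 N, and kinetic friction down the slope is μN = 0.16 × 155.995 = 24.959 N.
Along the incline: F cos 49° − mg sin 49° − μN = ma, so 96.447 − 51.825 − 24.959 = 7 a, giving a = 2.8090 m/s².

2.81 m/s²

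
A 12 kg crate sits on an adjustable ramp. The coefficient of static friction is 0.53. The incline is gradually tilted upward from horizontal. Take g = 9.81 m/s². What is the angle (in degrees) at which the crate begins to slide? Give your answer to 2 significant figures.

At the threshold of sliding, static friction is at its maximum μ_s N and exactly balances the weight component along the incline: mg sin θ = μ_s mg cos θ.
Hence tan θ = μ_s = 0.53, so θ = arctan(0.53) = 27.9236°.

28°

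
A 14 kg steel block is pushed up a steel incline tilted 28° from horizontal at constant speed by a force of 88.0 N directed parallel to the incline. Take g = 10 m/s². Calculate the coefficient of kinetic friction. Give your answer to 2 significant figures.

At constant speed ΣF = 0 along the incline. The applied 88.0 N acts up the slope; the weight component mg sin 28° = 65.726 N and kinetic friction μN both act down the slope.
So 88.0 = 65.726 + μ × 123.613, giving μ = (88.0 − 65.726) / 123.613 = 0.1802.

0.18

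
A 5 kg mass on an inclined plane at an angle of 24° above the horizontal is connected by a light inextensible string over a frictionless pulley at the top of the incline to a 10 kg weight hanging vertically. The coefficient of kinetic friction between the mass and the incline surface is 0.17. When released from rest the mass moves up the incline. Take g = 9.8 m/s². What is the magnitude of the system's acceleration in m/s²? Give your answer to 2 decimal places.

4.70 m/s²

For the mass on the incline: the weight component along the slope is m₁g sin 24° = 5 × 9.8 × 0.4067 = 19.928 N and the normal force is N = m₁g cos 24° = 44.764 N.
Kinetic friction opposes the mass's motion up the incline: f = μN = 0.17 × 44.764 = 7.610 N acting down the slope.
Newton's second law for the mass (up-slope positive): T − 19.928 − 7.610 = 5 a. For the hanging weight (downward positive): 10 × 9.8 − T = 10 a.
Adding the two equations eliminates T: 70.462 = 15 a, so a = 4.6975 m/s².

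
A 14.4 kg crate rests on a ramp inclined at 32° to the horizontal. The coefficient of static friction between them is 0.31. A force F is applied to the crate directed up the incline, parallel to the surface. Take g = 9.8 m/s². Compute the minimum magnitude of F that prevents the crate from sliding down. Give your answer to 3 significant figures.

37.7 N

The normal force is N = mg cos 32° = 119.677 N. With F at its minimum the crate is on the verge of sliding down, so static friction is at its maximum μ_s N = 0.31 × 119.677 = 37.100 N and acts up the slope.
Equilibrium along the incline: F + μ_s N = mg sin 32°, so F = 74.782 − 37.100 = 37.682 N.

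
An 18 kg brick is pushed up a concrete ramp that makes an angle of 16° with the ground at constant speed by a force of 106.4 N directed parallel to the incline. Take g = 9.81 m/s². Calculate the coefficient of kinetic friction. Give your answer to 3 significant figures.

0.340

At constant speed ΣF = 0 along the incline. The applied 106.4 N acts up the slope; the weight component mg sin 16° = 48.672 N and kinetic friction μN both act down the slope.
So 106.4 = 48.672 + μ × 169.740, giving μ = (106.4 − 48.672) / 169.740 = 0.3401.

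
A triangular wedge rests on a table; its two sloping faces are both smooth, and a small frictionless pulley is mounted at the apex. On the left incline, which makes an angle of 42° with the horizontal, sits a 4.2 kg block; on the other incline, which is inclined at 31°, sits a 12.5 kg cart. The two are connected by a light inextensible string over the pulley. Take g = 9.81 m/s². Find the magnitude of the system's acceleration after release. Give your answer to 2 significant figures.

2.1 m/s²

Resolve each weight along its own incline: the 4.2 kg mass has component 4.2 × 9.81 × sin 42° = 27.570 N down its slope, and the 12.5 kg mass has 12.5 × 9.81 × sin 31° = 63.157 N down its slope.
The 12.5 kg side's 63.157 N exceeds the other side's 27.570 N, so that mass slides down and the 4.2 kg mass slides up. Taking that direction as positive, Newton's second law for the whole system gives 63.157 − 27.570 = (4.2 + 12.5) a, so a = 35.587 / 16.7 = 2.1310 m/s².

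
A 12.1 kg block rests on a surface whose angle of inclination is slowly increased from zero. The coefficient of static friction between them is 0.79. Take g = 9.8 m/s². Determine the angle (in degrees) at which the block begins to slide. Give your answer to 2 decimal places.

38.31°

At the threshold of sliding, static friction is at its maximum μ_s N and exactly balances the weight component along the incline: mg sin θ = μ_s mg cos θ.
Hence tan θ = μ_s = 0.79, so θ = arctan(0.79) = 38.3087°.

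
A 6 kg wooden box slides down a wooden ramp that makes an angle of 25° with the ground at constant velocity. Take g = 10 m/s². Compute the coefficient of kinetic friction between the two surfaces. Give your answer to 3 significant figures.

0.466

At constant velocity the net force along the incline is zero: mg sin 25° = μ mg cos 25°.
So μ = tan 25° = 0.4226 / 0.9063 = 0.4663.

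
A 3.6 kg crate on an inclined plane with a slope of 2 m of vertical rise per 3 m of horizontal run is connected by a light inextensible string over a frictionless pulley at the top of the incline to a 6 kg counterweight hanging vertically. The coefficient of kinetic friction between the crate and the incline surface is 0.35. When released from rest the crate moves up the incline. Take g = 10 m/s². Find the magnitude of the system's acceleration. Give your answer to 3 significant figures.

For the crate on the incline: the weight component along the slope is m₁g sin 33.69° = 3.6 × 10 × 0.5547 = 19.969 N and the normal force is N = m₁g cos 33.69° = 29.954 N.
Kinetic friction opposes the crate's motion up the incline: f = μN = 0.35 × 29.954 = 10.484 N acting down the slope.
Newton's second law for the crate (up-slope positive): T − 19.969 − 10.484 = 3.6 a. For the hanging counterweight (downward positive): 6 × 10 − T = 6 a.
Adding the two equations eliminates T: 29.547 = 9.6 a, so a = 3.0778 m/s².

3.08 m/s²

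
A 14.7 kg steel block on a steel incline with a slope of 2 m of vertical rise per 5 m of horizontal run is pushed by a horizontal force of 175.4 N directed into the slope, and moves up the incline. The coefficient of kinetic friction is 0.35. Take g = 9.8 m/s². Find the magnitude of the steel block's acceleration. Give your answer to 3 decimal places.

2.703 m/s²

The horizontal push has components F cos 21.80° = 175.4 × 0.9285 = 162.859 N up the incline and F sin 21.80° = 175.4 × 0.3714 = 65.144 N pressing into the surface.
The normal force is therefore N = mg cos 21.80° + F sin 21.80° = 133.760 + 65.144 = 198.904 N, and kinetic friction down the slope is μN = 0.35 × 198.904 = 69.616 N.
Along the incline: F cos 21.80° − mg sin 21.80° − μN = ma, so 162.859 − 53.504 − 69.616 = 14.7 a, giving a = 2.7033 m/s².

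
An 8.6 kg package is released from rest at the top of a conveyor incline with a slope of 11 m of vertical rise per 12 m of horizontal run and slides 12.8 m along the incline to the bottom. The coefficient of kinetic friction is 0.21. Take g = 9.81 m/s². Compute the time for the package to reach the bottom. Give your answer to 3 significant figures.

2.24 s

The weight component along the incline is mg sin 42.51° = 57.008 N and the normal force is N = mg cos 42.51° = 62.191 N.
Friction up the slope is f = μN = 0.21 × 62.191 = 13.060 N, so the net downslope force is 57.008 − 13.060 = 43.948 N and a = 43.948 / 8.6 = 5.1102 m/s².
Starting from rest, L = ½at², so t = √(2L/a) = √(2 × 12.8 / 5.1102) = 2.2382 s.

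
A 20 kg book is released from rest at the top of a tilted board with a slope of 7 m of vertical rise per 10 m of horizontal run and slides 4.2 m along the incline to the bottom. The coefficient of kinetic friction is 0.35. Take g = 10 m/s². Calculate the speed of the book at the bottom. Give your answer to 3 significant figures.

4.91 m/s

The weight component along the incline is mg sin 34.99° = 114.692 N and the normal force is N = mg cos 34.99° = 163.846 N.
Friction up the slope is f = μN = 0.35 × 163.846 = 57.346 N, so the net downslope force is 114.692 − 57.346 = 57.346 N and a = 57.346 / 20 = 2.8673 m/s².
Starting from rest over a distance of 4.2 m, v² = 2aL = 2 × 2.8673 × 4.2 = 24.0853, so v = 4.9077 m/s.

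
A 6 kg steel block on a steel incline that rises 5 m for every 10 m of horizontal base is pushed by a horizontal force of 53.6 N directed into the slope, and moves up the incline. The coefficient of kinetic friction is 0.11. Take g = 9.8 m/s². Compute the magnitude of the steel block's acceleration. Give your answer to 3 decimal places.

2.204 m/s²

The horizontal push has components F cos 26.57° = 53.6 × 0.8944 = 47.940 N up the incline and F sin 26.57° = 53.6 × 0.4472 = 23.970 N pressing into the surface.
The normal force is therefore N = mg cos 26.57° + F sin 26.57° = 52.591 + 23.970 = 76.561 N, and kinetic friction down the slope is μN = 0.11 × 76.561 = 8.422 N.
Along the incline: F cos 26.57° − mg sin 26.57° − μN = ma, so 47.940 − 26.295 − 8.422 = 6 a, giving a = 2.2038 m/s².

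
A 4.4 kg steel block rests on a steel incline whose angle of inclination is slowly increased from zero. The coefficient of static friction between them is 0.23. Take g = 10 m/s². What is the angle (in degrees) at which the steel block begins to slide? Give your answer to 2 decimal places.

At the threshold of sliding, static friction is at its maximum μ_s N and exactly balances the weight component along the incline: mg sin θ = μ_s mg cos θ.
Hence tan θ = μ_s = 0.23, so θ = arctan(0.23) = 12.9528°.

12.95°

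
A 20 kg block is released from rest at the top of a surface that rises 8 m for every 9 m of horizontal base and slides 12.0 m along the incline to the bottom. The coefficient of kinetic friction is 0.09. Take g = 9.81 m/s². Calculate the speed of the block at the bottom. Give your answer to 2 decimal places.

11.86 m/s

The weight component along the incline is mg sin 41.63° = 130.348 N and the normal force is N = mg cos 41.63° = 146.642 N.
Friction up the slope is f = μN = 0.09 × 146.642 = 13.198 N, so the net downslope force is 130.348 − 13.198 = 117.150 N and a = 117.150 / 20 = 5.8575 m/s².
Starting from rest over a distance of 12.0 m, v² = 2aL = 2 × 5.8575 × 12.0 = 140.5800, so v = 11.8566 m/s.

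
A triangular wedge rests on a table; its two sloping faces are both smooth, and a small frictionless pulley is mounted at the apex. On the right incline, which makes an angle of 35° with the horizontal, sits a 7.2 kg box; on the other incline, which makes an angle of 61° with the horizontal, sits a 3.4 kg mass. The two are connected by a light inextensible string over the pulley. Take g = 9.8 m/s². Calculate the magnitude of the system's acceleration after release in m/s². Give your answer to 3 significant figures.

Resolve each weight along its own incline: the 7.2 kg mass has component 7.2 × 9.8 × sin 35° = 40.472 N down its slope, and the 3.4 kg mass has 3.4 × 9.8 × sin 61° = 29.142 N down its slope.
The 7.2 kg side's 40.472 N exceeds the other side's 29.142 N, so that mass slides down and the 3.4 kg mass slides up. Taking that direction as positive, Newton's second law for the whole system gives 40.472 − 29.142 = (7.2 + 3.4) a, so a = 11.330 / 10.6 = 1.0689 m/s².

1.07 m/s²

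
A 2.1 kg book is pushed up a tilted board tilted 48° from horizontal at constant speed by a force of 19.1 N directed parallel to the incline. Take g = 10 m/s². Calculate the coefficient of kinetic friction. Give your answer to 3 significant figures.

At constant speed ΣF = 0 along the incline. The applied 19.1 N acts up the slope; the weight component mg sin 48° = 15.606 N and kinetic friction μN both act down the slope.
So 19.1 = 15.606 + μ × 14.052, giving μ = (19.1 − 15.606) / 14.052 = 0.2486.

0.249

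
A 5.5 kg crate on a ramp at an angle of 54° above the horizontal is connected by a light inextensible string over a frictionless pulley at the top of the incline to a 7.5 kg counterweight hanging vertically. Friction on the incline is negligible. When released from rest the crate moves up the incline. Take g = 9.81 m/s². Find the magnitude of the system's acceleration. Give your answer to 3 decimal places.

2.302 m/s²

For the crate on the incline: the weight component along the slope is m₁g sin 54° = 5.5 × 9.81 × 0.8090 = 43.650 N and the normal force is N = m₁g cos 54° = 31.714 N.
Newton's second law for the crate (up-slope positive): T − 43.650 = 5.5 a. For the hanging counterweight (downward positive): 7.5 × 9.81 − T = 7.5 a.
Adding the two equations eliminates T: 29.925 = 13 a, so a = 2.3019 m/s².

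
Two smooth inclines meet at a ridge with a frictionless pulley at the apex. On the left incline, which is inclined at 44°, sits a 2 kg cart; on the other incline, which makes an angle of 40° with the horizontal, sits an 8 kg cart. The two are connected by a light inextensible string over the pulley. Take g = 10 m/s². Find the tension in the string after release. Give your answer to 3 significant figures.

Resolve each weight along its own incline: the 2 kg mass has component 2 × 10 × sin 44° = 13.893 N down its slope, and the 8 kg mass has 8 × 10 × sin 40° = 51.423 N down its slope.
The 8 kg side's 51.423 N exceeds the other side's 13.893 N, so that mass slides down and the 2 kg mass slides up. Taking that direction as positive, Newton's second law for the whole system gives 51.423 − 13.893 = (2 + 8) a, so a = 37.530 / 10 = 3.7530 m/s².
For the 2 kg mass (up-slope positive): T − 13.893 = 2 × 3.7530, so T = 21.399 N.

21.4 N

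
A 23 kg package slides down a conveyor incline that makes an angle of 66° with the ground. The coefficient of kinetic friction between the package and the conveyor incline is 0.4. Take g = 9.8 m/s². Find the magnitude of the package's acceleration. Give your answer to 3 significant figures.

7.36 m/s²

Resolving the weight along the incline: the component pulling the package down the slope is mg sin 66° = 23 × 9.8 × 0.9135 = 205.903 N, and the normal force is N = mg cos 66° = 23 × 9.8 × 0.4067 = 91.670 N.
Kinetic friction acts up the slope with magnitude f = μN = 0.4 × 91.670 = 36.668 N.
Net force along the incline is 205.903 − 36.668 = 169.235 N, so a = 169.235 / 23 = 7.3580 m/s².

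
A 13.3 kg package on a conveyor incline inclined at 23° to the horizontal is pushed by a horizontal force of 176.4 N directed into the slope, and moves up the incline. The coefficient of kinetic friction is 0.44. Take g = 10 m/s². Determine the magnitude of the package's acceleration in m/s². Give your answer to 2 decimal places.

The horizontal push has components F cos 23° = 176.4 × 0.9205 = 162.376 N up the incline and F sin 23° = 176.4 × 0.3907 = 68.919 N pressing into the surface.
The normal force is therefore N = mg cos 23° + F sin 23° = 122.427 + 68.919 = 191.346 N, and kinetic friction down the slope is μN = 0.44 × 191.346 = 84.192 N.
Along the incline: F cos 23° − mg sin 23° − μN = ma, so 162.376 − 51.963 − 84.192 = 13.3 a, giving a = 1.9715 m/s².

1.97 m/s²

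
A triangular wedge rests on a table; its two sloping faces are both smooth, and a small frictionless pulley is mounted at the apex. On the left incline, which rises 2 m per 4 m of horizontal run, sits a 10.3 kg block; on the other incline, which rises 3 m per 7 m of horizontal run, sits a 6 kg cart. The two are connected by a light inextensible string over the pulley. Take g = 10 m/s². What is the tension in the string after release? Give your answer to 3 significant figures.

31.9 N

Resolve each weight along its own incline: the 10.3 kg mass has component 10.3 × 10 × sin 26.57° = 46.063 N down its slope, and the 6 kg mass has 6 × 10 × sin 23.20° = 23.635 N down its slope.
The 10.3 kg side's 46.063 N exceeds the other side's 23.635 N, so that mass slides down and the 6 kg mass slides up. Taking that direction as positive, Newton's second law for the whole system gives 46.063 − 23.635 = (10.3 + 6) a, so a = 22.428 / 16.3 = 1.3760 m/s².
For the 6 kg mass (up-slope positive): T − 23.635 = 6 × 1.3760, so T = 31.891 N.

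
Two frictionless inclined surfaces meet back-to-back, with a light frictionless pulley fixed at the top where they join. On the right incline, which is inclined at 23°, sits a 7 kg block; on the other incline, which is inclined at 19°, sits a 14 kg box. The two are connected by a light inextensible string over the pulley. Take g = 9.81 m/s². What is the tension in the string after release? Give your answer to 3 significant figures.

Resolve each weight along its own incline: the 7 kg mass has component 7 × 9.81 × sin 23° = 26.832 N down its slope, and the 14 kg mass has 14 × 9.81 × sin 19° = 44.714 N down its slope.
The 14 kg side's 44.714 N exceeds the other side's 26.832 N, so that mass slides down and the 7 kg mass slides up. Taking that direction as positive, Newton's second law for the whole system gives 44.714 − 26.832 = (7 + 14) a, so a = 17.882 / 21 = 0.8515 m/s².
For the 7 kg mass (up-slope positive): T − 26.832 = 7 × 0.8515, so T = 32.793 N.

32.8 N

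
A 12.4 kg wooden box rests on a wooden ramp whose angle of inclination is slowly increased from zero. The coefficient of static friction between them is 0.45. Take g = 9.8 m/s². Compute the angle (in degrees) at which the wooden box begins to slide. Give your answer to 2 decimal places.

At the threshold of sliding, static friction is at its maximum μ_s N and exactly balances the weight component along the incline: mg sin θ = μ_s mg cos θ.
Hence tan θ = μ_s = 0.45, so θ = arctan(0.45) = 24.2277°.

24.23°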